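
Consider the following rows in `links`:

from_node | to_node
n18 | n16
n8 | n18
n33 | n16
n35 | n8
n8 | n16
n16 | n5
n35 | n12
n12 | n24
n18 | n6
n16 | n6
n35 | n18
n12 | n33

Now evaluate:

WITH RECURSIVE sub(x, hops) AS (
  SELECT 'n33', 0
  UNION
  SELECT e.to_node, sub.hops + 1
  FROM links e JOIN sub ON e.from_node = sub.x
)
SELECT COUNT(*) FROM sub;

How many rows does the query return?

Base: (n33, hops=0).
Iteration 1: edges from {n33} -> (n16, hops=1).
Iteration 2: edges from {n16} -> (n5, hops=2), (n6, hops=2).
Iteration 3: no outgoing edges from {n5,n6}; recursion stops.
Total rows emitted: 4.

4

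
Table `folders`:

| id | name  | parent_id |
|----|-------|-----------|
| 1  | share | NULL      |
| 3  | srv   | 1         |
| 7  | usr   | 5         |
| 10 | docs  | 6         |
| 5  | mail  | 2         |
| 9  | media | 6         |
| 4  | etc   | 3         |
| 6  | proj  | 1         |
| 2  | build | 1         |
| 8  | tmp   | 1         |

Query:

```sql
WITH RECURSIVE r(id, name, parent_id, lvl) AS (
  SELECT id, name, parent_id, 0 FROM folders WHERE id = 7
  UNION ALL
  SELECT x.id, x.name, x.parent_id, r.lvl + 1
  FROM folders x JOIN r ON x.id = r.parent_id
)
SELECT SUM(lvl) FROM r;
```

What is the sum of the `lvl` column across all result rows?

6

Base: id=7 (usr), parent_id=5, lvl 0.
Iteration 1: join on id=5 -> mail (id 5, parent_id=2, lvl 1).
Iteration 2: join on id=2 -> build (id 2, parent_id=1, lvl 2).
Iteration 3: join on id=1 -> share (id 1, parent_id=NULL, lvl 3).
Iteration 4: parent_id is NULL; no match; recursion stops.
SUM(lvl) = 0 + 1 + 2 + 3 = 6.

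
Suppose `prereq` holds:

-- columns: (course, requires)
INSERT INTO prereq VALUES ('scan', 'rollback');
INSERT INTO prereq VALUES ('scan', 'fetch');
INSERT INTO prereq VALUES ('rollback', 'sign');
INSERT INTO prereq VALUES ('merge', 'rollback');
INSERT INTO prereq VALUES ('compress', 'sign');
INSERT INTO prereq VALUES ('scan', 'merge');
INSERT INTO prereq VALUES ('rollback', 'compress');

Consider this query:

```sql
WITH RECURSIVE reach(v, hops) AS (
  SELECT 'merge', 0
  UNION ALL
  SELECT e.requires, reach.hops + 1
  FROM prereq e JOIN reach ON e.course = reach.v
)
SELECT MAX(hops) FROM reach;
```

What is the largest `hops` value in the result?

Base: (merge, hops=0).
Iteration 1: edges from {merge} -> (rollback, hops=1).
Iteration 2: edges from {rollback} -> (compress, hops=2), (sign, hops=2).
Iteration 3: edges from {compress,sign} -> (sign, hops=3).
Iteration 4: no outgoing edges from {sign}; recursion stops.
hops values: 0, 1, 2, 2, 3; the maximum is 3.

3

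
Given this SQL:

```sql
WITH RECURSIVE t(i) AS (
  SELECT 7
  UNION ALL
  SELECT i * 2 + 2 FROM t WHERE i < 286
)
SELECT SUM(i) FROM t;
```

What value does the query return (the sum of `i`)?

555

Base: i=7.
Iteration 1: 7 < 286 holds -> i = 7 * 2 + 2 = 16.
Iteration 2: 16 < 286 holds -> i = 16 * 2 + 2 = 34.
Iteration 3: 34 < 286 holds -> i = 34 * 2 + 2 = 70.
Iteration 4: 70 < 286 holds -> i = 70 * 2 + 2 = 142.
Iteration 5: 142 < 286 holds -> i = 142 * 2 + 2 = 286.
Iteration 6: 286 < 286 fails; recursion stops.
SUM(i) = 7 + 16 + 34 + 70 + 142 + 286 = 555.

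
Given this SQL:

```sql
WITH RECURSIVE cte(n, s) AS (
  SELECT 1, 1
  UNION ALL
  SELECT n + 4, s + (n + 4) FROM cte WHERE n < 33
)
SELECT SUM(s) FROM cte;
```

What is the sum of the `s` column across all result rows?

Base: n=1, s=1.
Iteration 1: 1 < 33 holds -> n = 1 + 4 = 5, s = 1 + 5 = 6.
Iteration 2: 5 < 33 holds -> n = 5 + 4 = 9, s = 6 + 9 = 15.
Iteration 3: 9 < 33 holds -> n = 9 + 4 = 13, s = 15 + 13 = 28.
Iteration 4: 13 < 33 holds -> n = 13 + 4 = 17, s = 28 + 17 = 45.
Iteration 5: 17 < 33 holds -> n = 17 + 4 = 21, s = 45 + 21 = 66.
Iteration 6: 21 < 33 holds -> n = 21 + 4 = 25, s = 66 + 25 = 91.
Iteration 7: 25 < 33 holds -> n = 25 + 4 = 29, s = 91 + 29 = 120.
Iteration 8: 29 < 33 holds -> n = 29 + 4 = 33, s = 120 + 33 = 153.
Iteration 9: 33 < 33 fails; recursion stops.
SUM(s) = 1 + 6 + 15 + 28 + 45 + 66 + 91 + 120 + 153 = 525.

525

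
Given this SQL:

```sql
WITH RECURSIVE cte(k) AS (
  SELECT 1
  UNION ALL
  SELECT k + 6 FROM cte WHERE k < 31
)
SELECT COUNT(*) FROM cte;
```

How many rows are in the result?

6

Base: k=1.
Iteration 1: 1 < 31 holds -> k = 1 + 6 = 7.
Iteration 2: 7 < 31 holds -> k = 7 + 6 = 13.
Iteration 3: 13 < 31 holds -> k = 13 + 6 = 19.
Iteration 4: 19 < 31 holds -> k = 19 + 6 = 25.
Iteration 5: 25 < 31 holds -> k = 25 + 6 = 31.
Iteration 6: 31 < 31 fails; recursion stops.
Total rows emitted: 6.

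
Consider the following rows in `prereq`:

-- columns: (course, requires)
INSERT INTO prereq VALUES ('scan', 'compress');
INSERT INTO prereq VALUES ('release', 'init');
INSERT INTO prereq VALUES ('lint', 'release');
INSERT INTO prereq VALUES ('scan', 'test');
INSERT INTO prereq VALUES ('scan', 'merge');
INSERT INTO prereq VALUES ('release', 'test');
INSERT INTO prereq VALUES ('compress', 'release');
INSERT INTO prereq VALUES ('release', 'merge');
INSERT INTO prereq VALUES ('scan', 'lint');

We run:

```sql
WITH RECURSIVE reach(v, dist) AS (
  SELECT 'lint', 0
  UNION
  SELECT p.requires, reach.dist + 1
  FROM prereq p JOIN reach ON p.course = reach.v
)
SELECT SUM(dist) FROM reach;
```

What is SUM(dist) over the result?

7

Base: (lint, dist=0).
Iteration 1: edges from {lint} -> (release, dist=1).
Iteration 2: edges from {release} -> (init, dist=2), (merge, dist=2), (test, dist=2).
Iteration 3: no outgoing edges from {init,merge,test}; recursion stops.
SUM(dist) = 0 + 1 + 2 + 2 + 2 = 7.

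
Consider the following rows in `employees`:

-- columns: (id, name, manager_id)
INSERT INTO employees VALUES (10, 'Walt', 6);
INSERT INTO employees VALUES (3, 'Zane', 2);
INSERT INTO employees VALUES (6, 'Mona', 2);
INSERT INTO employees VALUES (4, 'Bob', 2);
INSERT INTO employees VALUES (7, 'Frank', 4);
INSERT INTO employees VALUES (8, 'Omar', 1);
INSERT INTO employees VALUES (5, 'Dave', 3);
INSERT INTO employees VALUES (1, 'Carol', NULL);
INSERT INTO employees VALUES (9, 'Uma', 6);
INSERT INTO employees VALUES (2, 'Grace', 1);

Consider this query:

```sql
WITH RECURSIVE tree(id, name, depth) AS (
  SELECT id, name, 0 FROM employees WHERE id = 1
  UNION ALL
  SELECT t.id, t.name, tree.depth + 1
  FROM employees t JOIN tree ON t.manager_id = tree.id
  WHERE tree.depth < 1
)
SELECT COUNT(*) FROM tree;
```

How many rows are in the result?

Base: id=1 (Carol) at depth 0.
Iteration 1: rows with manager_id in {1} -> Grace (id 2, depth 1), Omar (id 8, depth 1).
Iteration 2: depth < 1 fails for all current rows; recursion stops.
Total rows emitted: 3.

3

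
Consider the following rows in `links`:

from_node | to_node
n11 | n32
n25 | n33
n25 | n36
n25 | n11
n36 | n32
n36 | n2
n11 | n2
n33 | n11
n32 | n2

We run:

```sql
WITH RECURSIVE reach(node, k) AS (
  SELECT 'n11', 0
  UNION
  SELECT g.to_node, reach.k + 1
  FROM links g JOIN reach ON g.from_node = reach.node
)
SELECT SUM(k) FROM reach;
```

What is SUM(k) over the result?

4

Base: (n11, k=0).
Iteration 1: edges from {n11} -> (n2, k=1), (n32, k=1).
Iteration 2: edges from {n2,n32} -> (n2, k=2).
Iteration 3: no outgoing edges from {n2}; recursion stops.
SUM(k) = 0 + 1 + 1 + 2 = 4.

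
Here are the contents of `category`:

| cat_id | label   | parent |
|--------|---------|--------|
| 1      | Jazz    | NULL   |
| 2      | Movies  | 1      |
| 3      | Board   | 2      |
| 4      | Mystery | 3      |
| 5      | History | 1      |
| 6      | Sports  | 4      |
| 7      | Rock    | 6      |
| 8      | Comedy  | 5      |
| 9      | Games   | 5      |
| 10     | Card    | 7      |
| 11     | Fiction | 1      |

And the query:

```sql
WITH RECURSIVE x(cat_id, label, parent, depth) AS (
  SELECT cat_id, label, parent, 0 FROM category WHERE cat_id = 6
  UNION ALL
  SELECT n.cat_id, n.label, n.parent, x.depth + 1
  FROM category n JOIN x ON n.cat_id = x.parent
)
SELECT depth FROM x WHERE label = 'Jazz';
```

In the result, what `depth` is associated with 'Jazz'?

Base: cat_id=6 (Sports), parent=4, depth 0.
Iteration 1: join on cat_id=4 -> Mystery (id 4, parent=3, depth 1).
Iteration 2: join on cat_id=3 -> Board (id 3, parent=2, depth 2).
Iteration 3: join on cat_id=2 -> Movies (id 2, parent=1, depth 3).
Iteration 4: join on cat_id=1 -> Jazz (id 1, parent=NULL, depth 4).
Iteration 5: parent is NULL; no match; recursion stops.

4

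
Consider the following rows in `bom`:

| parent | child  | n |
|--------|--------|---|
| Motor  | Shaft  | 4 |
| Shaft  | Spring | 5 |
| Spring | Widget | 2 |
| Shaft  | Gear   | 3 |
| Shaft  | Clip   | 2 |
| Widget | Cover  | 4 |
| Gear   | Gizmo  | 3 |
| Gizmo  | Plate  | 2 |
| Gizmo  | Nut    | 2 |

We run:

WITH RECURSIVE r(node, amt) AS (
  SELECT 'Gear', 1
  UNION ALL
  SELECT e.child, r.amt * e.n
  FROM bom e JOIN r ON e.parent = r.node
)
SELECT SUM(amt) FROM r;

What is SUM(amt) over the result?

Base: (Gear, amt=1).
Iteration 1: components of {Gear} -> Gizmo = 1*3 = 3.
Iteration 2: components of {Gizmo} -> Nut = 3*2 = 6, Plate = 3*2 = 6.
Iteration 3: no further components; recursion stops.
SUM(amt) = 1 + 3 + 6 + 6 = 16.

16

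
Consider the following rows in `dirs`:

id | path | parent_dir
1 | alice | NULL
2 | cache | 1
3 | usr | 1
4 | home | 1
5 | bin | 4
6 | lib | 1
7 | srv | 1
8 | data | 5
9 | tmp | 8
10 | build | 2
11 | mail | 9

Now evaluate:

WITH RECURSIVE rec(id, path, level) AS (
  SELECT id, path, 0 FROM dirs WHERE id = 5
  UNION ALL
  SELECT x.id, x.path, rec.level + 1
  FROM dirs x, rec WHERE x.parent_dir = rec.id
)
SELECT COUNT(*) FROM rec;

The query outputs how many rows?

4

Base: id=5 (bin) at level 0.
Iteration 1: rows with parent_dir in {5} -> data (id 8, level 1).
Iteration 2: rows with parent_dir in {8} -> tmp (id 9, level 2).
Iteration 3: rows with parent_dir in {9} -> mail (id 11, level 3).
Iteration 4: no rows with parent_dir in {11}; recursion stops.
Total rows emitted: 4.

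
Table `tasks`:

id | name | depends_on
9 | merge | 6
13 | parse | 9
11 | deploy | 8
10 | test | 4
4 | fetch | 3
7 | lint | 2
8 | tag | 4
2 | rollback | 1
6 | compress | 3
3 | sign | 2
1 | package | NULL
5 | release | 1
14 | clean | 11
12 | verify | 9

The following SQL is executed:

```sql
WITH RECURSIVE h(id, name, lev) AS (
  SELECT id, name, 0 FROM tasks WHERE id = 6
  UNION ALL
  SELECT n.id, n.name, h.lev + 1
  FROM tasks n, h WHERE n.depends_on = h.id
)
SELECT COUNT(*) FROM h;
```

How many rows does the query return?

Base: id=6 (compress) at lev 0.
Iteration 1: rows with depends_on in {6} -> merge (id 9, lev 1).
Iteration 2: rows with depends_on in {9} -> verify (id 12, lev 2), parse (id 13, lev 2).
Iteration 3: no rows with depends_on in {12,13}; recursion stops.
Total rows emitted: 4.

4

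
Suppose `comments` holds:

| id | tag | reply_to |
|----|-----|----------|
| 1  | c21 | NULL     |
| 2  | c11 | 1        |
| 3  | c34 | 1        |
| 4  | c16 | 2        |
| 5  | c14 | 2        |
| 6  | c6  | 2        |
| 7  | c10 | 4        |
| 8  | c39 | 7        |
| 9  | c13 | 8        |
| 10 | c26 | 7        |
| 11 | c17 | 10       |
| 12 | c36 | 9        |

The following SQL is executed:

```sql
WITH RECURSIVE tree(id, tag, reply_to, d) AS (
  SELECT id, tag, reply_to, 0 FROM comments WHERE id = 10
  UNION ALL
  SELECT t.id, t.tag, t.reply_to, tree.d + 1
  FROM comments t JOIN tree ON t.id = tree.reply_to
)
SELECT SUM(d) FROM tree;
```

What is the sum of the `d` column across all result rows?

10

Base: id=10 (c26), reply_to=7, d 0.
Iteration 1: join on id=7 -> c10 (id 7, reply_to=4, d 1).
Iteration 2: join on id=4 -> c16 (id 4, reply_to=2, d 2).
Iteration 3: join on id=2 -> c11 (id 2, reply_to=1, d 3).
Iteration 4: join on id=1 -> c21 (id 1, reply_to=NULL, d 4).
Iteration 5: reply_to is NULL; no match; recursion stops.
SUM(d) = 0 + 1 + 2 + 3 + 4 = 10.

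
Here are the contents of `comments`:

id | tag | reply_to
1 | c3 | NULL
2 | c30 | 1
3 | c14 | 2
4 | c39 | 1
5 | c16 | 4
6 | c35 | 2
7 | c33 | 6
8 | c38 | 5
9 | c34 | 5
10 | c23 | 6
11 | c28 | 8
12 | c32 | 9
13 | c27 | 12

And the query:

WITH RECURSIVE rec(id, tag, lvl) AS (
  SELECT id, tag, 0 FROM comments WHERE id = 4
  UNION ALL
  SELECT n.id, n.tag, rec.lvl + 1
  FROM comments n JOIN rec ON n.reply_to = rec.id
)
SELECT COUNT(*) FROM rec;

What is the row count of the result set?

7

Base: id=4 (c39) at lvl 0.
Iteration 1: rows with reply_to in {4} -> c16 (id 5, lvl 1).
Iteration 2: rows with reply_to in {5} -> c38 (id 8, lvl 2), c34 (id 9, lvl 2).
Iteration 3: rows with reply_to in {8,9} -> c28 (id 11, lvl 3), c32 (id 12, lvl 3).
Iteration 4: rows with reply_to in {11,12} -> c27 (id 13, lvl 4).
Iteration 5: no rows with reply_to in {13}; recursion stops.
Total rows emitted: 7.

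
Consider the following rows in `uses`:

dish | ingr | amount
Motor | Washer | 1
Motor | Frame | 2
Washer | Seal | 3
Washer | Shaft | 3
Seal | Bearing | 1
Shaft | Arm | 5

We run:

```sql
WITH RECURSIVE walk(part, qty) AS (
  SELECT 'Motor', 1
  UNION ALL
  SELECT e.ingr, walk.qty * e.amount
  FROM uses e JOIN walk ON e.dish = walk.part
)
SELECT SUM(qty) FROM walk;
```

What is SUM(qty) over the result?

28

Base: (Motor, qty=1).
Iteration 1: components of {Motor} -> Frame = 1*2 = 2, Washer = 1*1 = 1.
Iteration 2: components of {Frame,Washer} -> Seal = 1*3 = 3, Shaft = 1*3 = 3.
Iteration 3: components of {Seal,Shaft} -> Arm = 3*5 = 15, Bearing = 3*1 = 3.
Iteration 4: no further components; recursion stops.
SUM(qty) = 1 + 1 + 2 + 3 + 3 + 3 + 15 = 28.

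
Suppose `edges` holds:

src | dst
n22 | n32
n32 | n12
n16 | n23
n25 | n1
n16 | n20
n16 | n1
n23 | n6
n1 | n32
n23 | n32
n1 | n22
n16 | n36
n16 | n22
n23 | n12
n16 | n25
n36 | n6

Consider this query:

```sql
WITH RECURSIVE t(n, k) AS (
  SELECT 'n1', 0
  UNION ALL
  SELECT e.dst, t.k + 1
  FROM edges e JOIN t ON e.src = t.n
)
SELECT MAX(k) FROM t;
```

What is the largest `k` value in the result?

3

Base: (n1, k=0).
Iteration 1: edges from {n1} -> (n22, k=1), (n32, k=1).
Iteration 2: edges from {n22,n32} -> (n12, k=2), (n32, k=2).
Iteration 3: edges from {n12,n32} -> (n12, k=3).
Iteration 4: no outgoing edges from {n12}; recursion stops.
k values: 0, 1, 1, 2, 2, 3; the maximum is 3.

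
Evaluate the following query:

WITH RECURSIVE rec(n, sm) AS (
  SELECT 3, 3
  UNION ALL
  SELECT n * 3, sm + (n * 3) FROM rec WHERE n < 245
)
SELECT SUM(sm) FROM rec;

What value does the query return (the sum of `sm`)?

Base: n=3, sm=3.
Iteration 1: 3 < 245 holds -> n = 3 * 3 = 9, sm = 3 + 9 = 12.
Iteration 2: 9 < 245 holds -> n = 9 * 3 = 27, sm = 12 + 27 = 39.
Iteration 3: 27 < 245 holds -> n = 27 * 3 = 81, sm = 39 + 81 = 120.
Iteration 4: 81 < 245 holds -> n = 81 * 3 = 243, sm = 120 + 243 = 363.
Iteration 5: 243 < 245 holds -> n = 243 * 3 = 729, sm = 363 + 729 = 1092.
Iteration 6: 729 < 245 fails; recursion stops.
SUM(sm) = 3 + 12 + 39 + 120 + 363 + 1092 = 1629.

1629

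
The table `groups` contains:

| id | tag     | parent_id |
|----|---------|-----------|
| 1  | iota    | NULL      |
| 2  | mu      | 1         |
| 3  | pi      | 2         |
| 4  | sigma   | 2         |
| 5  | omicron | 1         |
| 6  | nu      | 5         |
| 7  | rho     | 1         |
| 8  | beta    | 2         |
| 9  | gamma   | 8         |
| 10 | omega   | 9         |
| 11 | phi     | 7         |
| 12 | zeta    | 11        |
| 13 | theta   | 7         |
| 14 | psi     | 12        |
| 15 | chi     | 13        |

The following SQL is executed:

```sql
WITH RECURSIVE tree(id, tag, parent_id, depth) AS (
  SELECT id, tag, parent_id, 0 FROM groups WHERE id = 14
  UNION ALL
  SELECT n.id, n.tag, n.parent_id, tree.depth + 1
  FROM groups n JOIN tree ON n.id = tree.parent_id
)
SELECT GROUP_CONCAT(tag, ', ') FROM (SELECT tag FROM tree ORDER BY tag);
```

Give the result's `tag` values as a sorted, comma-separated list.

iota, phi, psi, rho, zeta

Base: id=14 (psi), parent_id=12, depth 0.
Iteration 1: join on id=12 -> zeta (id 12, parent_id=11, depth 1).
Iteration 2: join on id=11 -> phi (id 11, parent_id=7, depth 2).
Iteration 3: join on id=7 -> rho (id 7, parent_id=1, depth 3).
Iteration 4: join on id=1 -> iota (id 1, parent_id=NULL, depth 4).
Iteration 5: parent_id is NULL; no match; recursion stops.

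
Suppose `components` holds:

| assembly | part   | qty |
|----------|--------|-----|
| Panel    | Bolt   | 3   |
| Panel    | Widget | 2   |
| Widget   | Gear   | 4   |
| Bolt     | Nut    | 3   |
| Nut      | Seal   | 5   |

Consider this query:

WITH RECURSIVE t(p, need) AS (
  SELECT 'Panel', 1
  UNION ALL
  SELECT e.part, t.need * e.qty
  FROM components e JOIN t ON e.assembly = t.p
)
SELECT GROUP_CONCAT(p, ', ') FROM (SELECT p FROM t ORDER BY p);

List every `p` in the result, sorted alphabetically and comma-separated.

Bolt, Gear, Nut, Panel, Seal, Widget

Base: (Panel, need=1).
Iteration 1: components of {Panel} -> Bolt = 1*3 = 3, Widget = 1*2 = 2.
Iteration 2: components of {Bolt,Widget} -> Gear = 2*4 = 8, Nut = 3*3 = 9.
Iteration 3: components of {Gear,Nut} -> Seal = 9*5 = 45.
Iteration 4: no further components; recursion stops.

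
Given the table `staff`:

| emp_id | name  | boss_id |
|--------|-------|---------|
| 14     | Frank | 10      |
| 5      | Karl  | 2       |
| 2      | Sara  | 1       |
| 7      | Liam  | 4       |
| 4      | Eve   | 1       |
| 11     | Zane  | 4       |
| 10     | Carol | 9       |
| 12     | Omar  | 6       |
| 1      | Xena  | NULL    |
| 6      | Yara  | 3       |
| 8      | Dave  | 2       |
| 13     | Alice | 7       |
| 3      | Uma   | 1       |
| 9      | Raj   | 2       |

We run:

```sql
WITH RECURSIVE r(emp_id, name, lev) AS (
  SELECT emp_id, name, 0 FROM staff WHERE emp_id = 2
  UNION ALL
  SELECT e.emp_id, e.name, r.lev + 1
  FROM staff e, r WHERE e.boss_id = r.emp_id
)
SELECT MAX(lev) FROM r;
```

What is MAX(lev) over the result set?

Base: emp_id=2 (Sara) at lev 0.
Iteration 1: rows with boss_id in {2} -> Karl (id 5, lev 1), Dave (id 8, lev 1), Raj (id 9, lev 1).
Iteration 2: rows with boss_id in {5,8,9} -> Carol (id 10, lev 2).
Iteration 3: rows with boss_id in {10} -> Frank (id 14, lev 3).
Iteration 4: no rows with boss_id in {14}; recursion stops.
lev values: 0, 1, 1, 1, 2, 3; the maximum is 3.

3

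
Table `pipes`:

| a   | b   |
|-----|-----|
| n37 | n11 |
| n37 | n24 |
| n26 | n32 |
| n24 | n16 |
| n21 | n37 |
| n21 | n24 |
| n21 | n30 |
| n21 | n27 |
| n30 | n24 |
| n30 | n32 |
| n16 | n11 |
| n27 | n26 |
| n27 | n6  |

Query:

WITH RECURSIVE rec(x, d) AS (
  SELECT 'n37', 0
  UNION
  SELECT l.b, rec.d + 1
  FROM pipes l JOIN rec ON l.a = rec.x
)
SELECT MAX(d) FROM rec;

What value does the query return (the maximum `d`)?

Base: (n37, d=0).
Iteration 1: edges from {n37} -> (n11, d=1), (n24, d=1).
Iteration 2: edges from {n11,n24} -> (n16, d=2).
Iteration 3: edges from {n16} -> (n11, d=3).
Iteration 4: no outgoing edges from {n11}; recursion stops.
d values: 0, 1, 1, 2, 3; the maximum is 3.

3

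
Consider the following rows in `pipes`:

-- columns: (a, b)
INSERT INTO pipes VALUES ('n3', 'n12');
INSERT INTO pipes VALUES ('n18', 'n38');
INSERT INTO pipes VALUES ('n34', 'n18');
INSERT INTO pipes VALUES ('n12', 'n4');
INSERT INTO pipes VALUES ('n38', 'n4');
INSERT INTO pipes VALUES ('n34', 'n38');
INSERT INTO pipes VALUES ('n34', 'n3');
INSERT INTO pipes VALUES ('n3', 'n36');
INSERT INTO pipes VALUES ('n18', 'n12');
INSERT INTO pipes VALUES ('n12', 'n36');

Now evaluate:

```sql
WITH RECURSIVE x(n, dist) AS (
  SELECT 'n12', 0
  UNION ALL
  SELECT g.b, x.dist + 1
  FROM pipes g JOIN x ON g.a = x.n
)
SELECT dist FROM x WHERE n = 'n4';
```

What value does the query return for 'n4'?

Base: (n12, dist=0).
Iteration 1: edges from {n12} -> (n36, dist=1), (n4, dist=1).
Iteration 2: no outgoing edges from {n36,n4}; recursion stops.

1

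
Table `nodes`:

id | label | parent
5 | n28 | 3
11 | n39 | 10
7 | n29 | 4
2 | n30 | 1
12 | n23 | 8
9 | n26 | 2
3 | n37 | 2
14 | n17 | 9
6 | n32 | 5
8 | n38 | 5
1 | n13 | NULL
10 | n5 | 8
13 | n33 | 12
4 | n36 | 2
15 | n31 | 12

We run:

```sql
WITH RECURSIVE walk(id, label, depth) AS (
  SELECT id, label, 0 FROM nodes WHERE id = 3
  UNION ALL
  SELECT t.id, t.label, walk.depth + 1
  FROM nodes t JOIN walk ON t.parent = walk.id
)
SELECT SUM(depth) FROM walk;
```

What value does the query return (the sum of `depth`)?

23

Base: id=3 (n37) at depth 0.
Iteration 1: rows with parent in {3} -> n28 (id 5, depth 1).
Iteration 2: rows with parent in {5} -> n32 (id 6, depth 2), n38 (id 8, depth 2).
Iteration 3: rows with parent in {6,8} -> n5 (id 10, depth 3), n23 (id 12, depth 3).
Iteration 4: rows with parent in {10,12} -> n39 (id 11, depth 4), n33 (id 13, depth 4), n31 (id 15, depth 4).
Iteration 5: no rows with parent in {11,13,15}; recursion stops.
SUM(depth) = 0 + 1 + 2 + 2 + 3 + 3 + 4 + 4 + 4 = 23.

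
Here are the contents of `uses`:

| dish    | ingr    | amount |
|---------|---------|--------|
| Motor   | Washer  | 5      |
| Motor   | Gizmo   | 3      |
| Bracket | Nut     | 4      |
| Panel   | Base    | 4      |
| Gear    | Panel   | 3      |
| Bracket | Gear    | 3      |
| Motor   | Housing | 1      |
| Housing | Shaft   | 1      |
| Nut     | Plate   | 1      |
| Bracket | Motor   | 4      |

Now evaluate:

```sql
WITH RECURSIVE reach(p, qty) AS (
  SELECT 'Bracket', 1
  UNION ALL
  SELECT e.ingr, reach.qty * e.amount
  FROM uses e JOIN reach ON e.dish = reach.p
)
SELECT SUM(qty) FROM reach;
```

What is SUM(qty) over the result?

Base: (Bracket, qty=1).
Iteration 1: components of {Bracket} -> Gear = 1*3 = 3, Motor = 1*4 = 4, Nut = 1*4 = 4.
Iteration 2: components of {Gear,Motor,Nut} -> Gizmo = 4*3 = 12, Housing = 4*1 = 4, Panel = 3*3 = 9, Plate = 4*1 = 4, Washer = 4*5 = 20.
Iteration 3: components of {Gizmo,Housing,Panel,Plate,Washer} -> Base = 9*4 = 36, Shaft = 4*1 = 4.
Iteration 4: no further components; recursion stops.
SUM(qty) = 1 + 4 + 3 + 4 + 20 + 12 + 4 + 9 + 4 + 4 + 36 = 101.

101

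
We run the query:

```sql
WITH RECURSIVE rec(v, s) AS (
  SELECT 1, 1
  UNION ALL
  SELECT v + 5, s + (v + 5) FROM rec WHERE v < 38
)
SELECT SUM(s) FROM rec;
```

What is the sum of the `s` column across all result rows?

Base: v=1, s=1.
Iteration 1: 1 < 38 holds -> v = 1 + 5 = 6, s = 1 + 6 = 7.
Iteration 2: 6 < 38 holds -> v = 6 + 5 = 11, s = 7 + 11 = 18.
Iteration 3: 11 < 38 holds -> v = 11 + 5 = 16, s = 18 + 16 = 34.
Iteration 4: 16 < 38 holds -> v = 16 + 5 = 21, s = 34 + 21 = 55.
Iteration 5: 21 < 38 holds -> v = 21 + 5 = 26, s = 55 + 26 = 81.
Iteration 6: 26 < 38 holds -> v = 26 + 5 = 31, s = 81 + 31 = 112.
Iteration 7: 31 < 38 holds -> v = 31 + 5 = 36, s = 112 + 36 = 148.
Iteration 8: 36 < 38 holds -> v = 36 + 5 = 41, s = 148 + 41 = 189.
Iteration 9: 41 < 38 fails; recursion stops.
SUM(s) = 1 + 7 + 18 + 34 + 55 + 81 + 112 + 148 + 189 = 645.

645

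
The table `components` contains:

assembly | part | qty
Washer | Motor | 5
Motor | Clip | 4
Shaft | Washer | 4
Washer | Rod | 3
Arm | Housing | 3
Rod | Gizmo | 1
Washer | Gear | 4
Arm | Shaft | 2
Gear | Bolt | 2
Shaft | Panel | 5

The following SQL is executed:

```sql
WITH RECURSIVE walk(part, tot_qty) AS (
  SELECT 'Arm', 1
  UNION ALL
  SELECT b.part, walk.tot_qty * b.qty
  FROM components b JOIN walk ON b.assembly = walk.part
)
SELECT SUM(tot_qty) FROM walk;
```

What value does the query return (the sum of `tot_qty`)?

Base: (Arm, tot_qty=1).
Iteration 1: components of {Arm} -> Housing = 1*3 = 3, Shaft = 1*2 = 2.
Iteration 2: components of {Housing,Shaft} -> Panel = 2*5 = 10, Washer = 2*4 = 8.
Iteration 3: components of {Panel,Washer} -> Gear = 8*4 = 32, Motor = 8*5 = 40, Rod = 8*3 = 24.
Iteration 4: components of {Gear,Motor,Rod} -> Bolt = 32*2 = 64, Clip = 40*4 = 160, Gizmo = 24*1 = 24.
Iteration 5: no further components; recursion stops.
SUM(tot_qty) = 1 + 3 + 2 + 10 + 8 + 40 + 32 + 24 + 160 + 64 + 24 = 368.

368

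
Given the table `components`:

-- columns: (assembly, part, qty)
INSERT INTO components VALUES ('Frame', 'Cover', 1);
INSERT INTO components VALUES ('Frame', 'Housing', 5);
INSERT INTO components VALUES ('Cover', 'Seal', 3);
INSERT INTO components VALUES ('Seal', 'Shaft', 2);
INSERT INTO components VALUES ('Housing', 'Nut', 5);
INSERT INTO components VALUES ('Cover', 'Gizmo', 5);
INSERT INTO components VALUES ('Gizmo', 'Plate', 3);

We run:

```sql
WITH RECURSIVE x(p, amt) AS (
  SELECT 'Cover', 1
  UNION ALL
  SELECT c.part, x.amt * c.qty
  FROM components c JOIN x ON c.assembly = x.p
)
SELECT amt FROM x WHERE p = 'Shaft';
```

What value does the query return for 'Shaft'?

6

Base: (Cover, amt=1).
Iteration 1: components of {Cover} -> Gizmo = 1*5 = 5, Seal = 1*3 = 3.
Iteration 2: components of {Gizmo,Seal} -> Plate = 5*3 = 15, Shaft = 3*2 = 6.
Iteration 3: no further components; recursion stops.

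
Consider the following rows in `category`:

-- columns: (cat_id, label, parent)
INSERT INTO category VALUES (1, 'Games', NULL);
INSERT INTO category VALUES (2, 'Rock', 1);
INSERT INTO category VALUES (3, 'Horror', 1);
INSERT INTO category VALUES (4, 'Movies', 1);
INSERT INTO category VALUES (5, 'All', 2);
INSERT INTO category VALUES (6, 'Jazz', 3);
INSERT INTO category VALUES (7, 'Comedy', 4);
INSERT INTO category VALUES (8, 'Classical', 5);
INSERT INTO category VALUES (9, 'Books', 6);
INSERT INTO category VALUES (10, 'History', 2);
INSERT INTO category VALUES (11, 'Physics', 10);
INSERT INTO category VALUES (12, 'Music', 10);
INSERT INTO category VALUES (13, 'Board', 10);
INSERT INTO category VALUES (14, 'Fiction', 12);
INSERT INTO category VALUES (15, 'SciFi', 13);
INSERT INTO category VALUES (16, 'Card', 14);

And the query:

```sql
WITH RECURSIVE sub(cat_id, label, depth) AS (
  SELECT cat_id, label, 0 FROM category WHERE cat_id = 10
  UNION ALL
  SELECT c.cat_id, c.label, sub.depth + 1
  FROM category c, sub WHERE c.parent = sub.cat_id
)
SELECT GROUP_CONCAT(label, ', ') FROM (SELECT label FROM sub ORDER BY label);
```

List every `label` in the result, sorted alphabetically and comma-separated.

Base: cat_id=10 (History) at depth 0.
Iteration 1: rows with parent in {10} -> Physics (id 11, depth 1), Music (id 12, depth 1), Board (id 13, depth 1).
Iteration 2: rows with parent in {11,12,13} -> Fiction (id 14, depth 2), SciFi (id 15, depth 2).
Iteration 3: rows with parent in {14,15} -> Card (id 16, depth 3).
Iteration 4: no rows with parent in {16}; recursion stops.

Board, Card, Fiction, History, Music, Physics, SciFi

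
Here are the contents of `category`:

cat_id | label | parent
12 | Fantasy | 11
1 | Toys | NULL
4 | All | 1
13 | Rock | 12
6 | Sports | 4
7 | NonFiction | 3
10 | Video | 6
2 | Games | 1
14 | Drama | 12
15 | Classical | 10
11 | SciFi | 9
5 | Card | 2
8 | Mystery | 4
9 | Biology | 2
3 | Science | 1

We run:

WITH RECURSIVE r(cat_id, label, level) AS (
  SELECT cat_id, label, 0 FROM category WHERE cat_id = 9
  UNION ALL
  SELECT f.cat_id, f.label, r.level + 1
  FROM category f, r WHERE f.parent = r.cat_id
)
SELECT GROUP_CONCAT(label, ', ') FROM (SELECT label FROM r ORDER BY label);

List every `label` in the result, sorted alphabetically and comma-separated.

Base: cat_id=9 (Biology) at level 0.
Iteration 1: rows with parent in {9} -> SciFi (id 11, level 1).
Iteration 2: rows with parent in {11} -> Fantasy (id 12, level 2).
Iteration 3: rows with parent in {12} -> Rock (id 13, level 3), Drama (id 14, level 3).
Iteration 4: no rows with parent in {13,14}; recursion stops.

Biology, Drama, Fantasy, Rock, SciFi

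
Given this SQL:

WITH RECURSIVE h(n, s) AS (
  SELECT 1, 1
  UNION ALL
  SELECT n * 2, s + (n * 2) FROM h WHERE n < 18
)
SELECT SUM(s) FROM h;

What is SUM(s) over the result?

120

Base: n=1, s=1.
Iteration 1: 1 < 18 holds -> n = 1 * 2 = 2, s = 1 + 2 = 3.
Iteration 2: 2 < 18 holds -> n = 2 * 2 = 4, s = 3 + 4 = 7.
Iteration 3: 4 < 18 holds -> n = 4 * 2 = 8, s = 7 + 8 = 15.
Iteration 4: 8 < 18 holds -> n = 8 * 2 = 16, s = 15 + 16 = 31.
Iteration 5: 16 < 18 holds -> n = 16 * 2 = 32, s = 31 + 32 = 63.
Iteration 6: 32 < 18 fails; recursion stops.
SUM(s) = 1 + 3 + 7 + 15 + 31 + 63 = 120.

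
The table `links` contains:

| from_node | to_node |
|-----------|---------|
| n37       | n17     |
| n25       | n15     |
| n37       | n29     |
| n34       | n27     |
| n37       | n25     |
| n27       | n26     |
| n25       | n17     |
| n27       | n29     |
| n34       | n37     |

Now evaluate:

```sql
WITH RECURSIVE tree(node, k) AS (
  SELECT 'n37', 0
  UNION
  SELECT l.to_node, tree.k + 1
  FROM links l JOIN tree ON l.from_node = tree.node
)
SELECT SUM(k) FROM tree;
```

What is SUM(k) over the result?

7

Base: (n37, k=0).
Iteration 1: edges from {n37} -> (n17, k=1), (n25, k=1), (n29, k=1).
Iteration 2: edges from {n17,n25,n29} -> (n15, k=2), (n17, k=2).
Iteration 3: no outgoing edges from {n15,n17}; recursion stops.
SUM(k) = 0 + 1 + 1 + 1 + 2 + 2 = 7.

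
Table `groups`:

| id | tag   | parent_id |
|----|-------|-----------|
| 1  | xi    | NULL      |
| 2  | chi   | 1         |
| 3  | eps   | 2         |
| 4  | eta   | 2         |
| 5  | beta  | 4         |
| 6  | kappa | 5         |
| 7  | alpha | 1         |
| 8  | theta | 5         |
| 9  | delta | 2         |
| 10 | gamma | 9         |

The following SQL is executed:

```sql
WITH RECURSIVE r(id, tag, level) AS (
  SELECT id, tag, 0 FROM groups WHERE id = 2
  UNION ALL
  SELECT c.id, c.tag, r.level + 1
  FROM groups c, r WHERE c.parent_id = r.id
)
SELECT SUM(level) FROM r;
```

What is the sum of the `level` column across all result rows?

13

Base: id=2 (chi) at level 0.
Iteration 1: rows with parent_id in {2} -> eps (id 3, level 1), eta (id 4, level 1), delta (id 9, level 1).
Iteration 2: rows with parent_id in {3,4,9} -> beta (id 5, level 2), gamma (id 10, level 2).
Iteration 3: rows with parent_id in {5,10} -> kappa (id 6, level 3), theta (id 8, level 3).
Iteration 4: no rows with parent_id in {6,8}; recursion stops.
SUM(level) = 0 + 1 + 1 + 1 + 2 + 2 + 3 + 3 = 13.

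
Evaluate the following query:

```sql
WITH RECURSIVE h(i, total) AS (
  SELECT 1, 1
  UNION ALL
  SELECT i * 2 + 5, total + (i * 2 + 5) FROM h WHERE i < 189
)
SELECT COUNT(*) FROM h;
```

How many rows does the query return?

7

Base: i=1, total=1.
Iteration 1: 1 < 189 holds -> i = 1 * 2 + 5 = 7, total = 1 + 7 = 8.
Iteration 2: 7 < 189 holds -> i = 7 * 2 + 5 = 19, total = 8 + 19 = 27.
Iteration 3: 19 < 189 holds -> i = 19 * 2 + 5 = 43, total = 27 + 43 = 70.
Iteration 4: 43 < 189 holds -> i = 43 * 2 + 5 = 91, total = 70 + 91 = 161.
Iteration 5: 91 < 189 holds -> i = 91 * 2 + 5 = 187, total = 161 + 187 = 348.
Iteration 6: 187 < 189 holds -> i = 187 * 2 + 5 = 379, total = 348 + 379 = 727.
Iteration 7: 379 < 189 fails; recursion stops.
Total rows emitted: 7.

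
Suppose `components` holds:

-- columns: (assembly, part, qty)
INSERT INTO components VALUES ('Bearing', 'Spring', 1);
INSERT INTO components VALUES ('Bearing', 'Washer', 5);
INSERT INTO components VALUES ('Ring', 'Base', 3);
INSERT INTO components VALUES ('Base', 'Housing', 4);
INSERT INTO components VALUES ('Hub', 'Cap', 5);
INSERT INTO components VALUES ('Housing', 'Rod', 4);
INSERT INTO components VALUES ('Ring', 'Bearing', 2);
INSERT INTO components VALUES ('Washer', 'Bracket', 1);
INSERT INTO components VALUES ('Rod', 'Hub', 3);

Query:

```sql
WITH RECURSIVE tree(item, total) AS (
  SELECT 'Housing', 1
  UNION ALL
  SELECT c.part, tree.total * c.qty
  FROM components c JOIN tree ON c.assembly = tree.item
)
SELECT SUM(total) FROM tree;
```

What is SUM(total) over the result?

Base: (Housing, total=1).
Iteration 1: components of {Housing} -> Rod = 1*4 = 4.
Iteration 2: components of {Rod} -> Hub = 4*3 = 12.
Iteration 3: components of {Hub} -> Cap = 12*5 = 60.
Iteration 4: no further components; recursion stops.
SUM(total) = 1 + 4 + 12 + 60 = 77.

77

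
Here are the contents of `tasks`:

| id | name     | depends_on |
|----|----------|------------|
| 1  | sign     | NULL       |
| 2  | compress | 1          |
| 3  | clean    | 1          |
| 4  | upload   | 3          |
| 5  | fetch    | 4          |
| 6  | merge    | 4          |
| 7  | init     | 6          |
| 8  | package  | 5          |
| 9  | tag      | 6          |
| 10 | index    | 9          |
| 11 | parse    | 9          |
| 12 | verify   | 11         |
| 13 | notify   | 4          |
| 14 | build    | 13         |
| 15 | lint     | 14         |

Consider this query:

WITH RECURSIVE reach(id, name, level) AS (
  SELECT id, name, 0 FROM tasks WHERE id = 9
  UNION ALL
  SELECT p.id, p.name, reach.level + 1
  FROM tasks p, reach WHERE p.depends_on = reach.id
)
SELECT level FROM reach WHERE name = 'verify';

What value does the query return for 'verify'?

Base: id=9 (tag) at level 0.
Iteration 1: rows with depends_on in {9} -> index (id 10, level 1), parse (id 11, level 1).
Iteration 2: rows with depends_on in {10,11} -> verify (id 12, level 2).
Iteration 3: no rows with depends_on in {12}; recursion stops.

2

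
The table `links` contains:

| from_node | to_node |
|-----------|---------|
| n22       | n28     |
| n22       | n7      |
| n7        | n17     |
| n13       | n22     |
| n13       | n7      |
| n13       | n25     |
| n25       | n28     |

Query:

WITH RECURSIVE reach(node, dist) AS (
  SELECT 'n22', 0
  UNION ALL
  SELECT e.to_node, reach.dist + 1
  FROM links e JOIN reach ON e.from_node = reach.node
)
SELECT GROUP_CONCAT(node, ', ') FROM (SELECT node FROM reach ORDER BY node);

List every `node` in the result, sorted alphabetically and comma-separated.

n17, n22, n28, n7

Base: (n22, dist=0).
Iteration 1: edges from {n22} -> (n28, dist=1), (n7, dist=1).
Iteration 2: edges from {n28,n7} -> (n17, dist=2).
Iteration 3: no outgoing edges from {n17}; recursion stops.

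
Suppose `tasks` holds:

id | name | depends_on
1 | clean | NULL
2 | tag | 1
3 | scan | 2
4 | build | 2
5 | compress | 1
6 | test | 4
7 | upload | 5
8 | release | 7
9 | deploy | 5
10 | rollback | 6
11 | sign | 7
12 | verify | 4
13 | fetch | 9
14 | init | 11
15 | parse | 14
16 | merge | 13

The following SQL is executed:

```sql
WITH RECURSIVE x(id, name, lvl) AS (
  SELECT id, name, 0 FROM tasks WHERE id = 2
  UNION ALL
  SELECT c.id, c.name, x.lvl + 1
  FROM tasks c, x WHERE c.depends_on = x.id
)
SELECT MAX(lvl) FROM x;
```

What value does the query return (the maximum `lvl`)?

3

Base: id=2 (tag) at lvl 0.
Iteration 1: rows with depends_on in {2} -> scan (id 3, lvl 1), build (id 4, lvl 1).
Iteration 2: rows with depends_on in {3,4} -> test (id 6, lvl 2), verify (id 12, lvl 2).
Iteration 3: rows with depends_on in {6,12} -> rollback (id 10, lvl 3).
Iteration 4: no rows with depends_on in {10}; recursion stops.
lvl values: 0, 1, 1, 2, 2, 3; the maximum is 3.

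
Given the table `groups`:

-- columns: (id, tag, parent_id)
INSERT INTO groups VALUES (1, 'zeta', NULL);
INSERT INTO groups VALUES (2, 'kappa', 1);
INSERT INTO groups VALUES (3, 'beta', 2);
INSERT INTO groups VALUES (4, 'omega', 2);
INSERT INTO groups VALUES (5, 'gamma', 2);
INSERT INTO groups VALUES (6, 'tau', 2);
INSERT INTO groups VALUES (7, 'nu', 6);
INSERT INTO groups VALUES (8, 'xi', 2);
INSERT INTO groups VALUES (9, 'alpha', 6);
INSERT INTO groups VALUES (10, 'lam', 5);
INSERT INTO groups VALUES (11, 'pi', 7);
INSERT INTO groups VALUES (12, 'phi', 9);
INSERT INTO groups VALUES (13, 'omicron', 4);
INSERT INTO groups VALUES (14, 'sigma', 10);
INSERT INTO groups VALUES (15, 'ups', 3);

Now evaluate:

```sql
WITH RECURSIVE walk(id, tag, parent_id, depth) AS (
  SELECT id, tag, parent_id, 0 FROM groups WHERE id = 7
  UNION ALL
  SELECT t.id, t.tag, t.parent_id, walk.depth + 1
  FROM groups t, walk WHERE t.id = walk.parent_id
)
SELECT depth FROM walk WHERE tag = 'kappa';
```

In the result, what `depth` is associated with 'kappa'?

2

Base: id=7 (nu), parent_id=6, depth 0.
Iteration 1: join on id=6 -> tau (id 6, parent_id=2, depth 1).
Iteration 2: join on id=2 -> kappa (id 2, parent_id=1, depth 2).
Iteration 3: join on id=1 -> zeta (id 1, parent_id=NULL, depth 3).
Iteration 4: parent_id is NULL; no match; recursion stops.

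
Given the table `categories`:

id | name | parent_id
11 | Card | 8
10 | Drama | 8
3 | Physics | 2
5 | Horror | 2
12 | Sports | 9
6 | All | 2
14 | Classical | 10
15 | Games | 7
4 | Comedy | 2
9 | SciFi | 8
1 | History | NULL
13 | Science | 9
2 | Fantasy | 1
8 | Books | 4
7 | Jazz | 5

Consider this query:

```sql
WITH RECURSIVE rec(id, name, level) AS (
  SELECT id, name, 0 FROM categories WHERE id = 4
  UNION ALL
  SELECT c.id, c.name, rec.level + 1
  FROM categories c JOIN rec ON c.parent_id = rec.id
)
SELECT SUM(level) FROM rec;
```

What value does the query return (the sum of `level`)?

16

Base: id=4 (Comedy) at level 0.
Iteration 1: rows with parent_id in {4} -> Books (id 8, level 1).
Iteration 2: rows with parent_id in {8} -> SciFi (id 9, level 2), Drama (id 10, level 2), Card (id 11, level 2).
Iteration 3: rows with parent_id in {9,10,11} -> Sports (id 12, level 3), Science (id 13, level 3), Classical (id 14, level 3).
Iteration 4: no rows with parent_id in {12,13,14}; recursion stops.
SUM(level) = 0 + 1 + 2 + 2 + 2 + 3 + 3 + 3 = 16.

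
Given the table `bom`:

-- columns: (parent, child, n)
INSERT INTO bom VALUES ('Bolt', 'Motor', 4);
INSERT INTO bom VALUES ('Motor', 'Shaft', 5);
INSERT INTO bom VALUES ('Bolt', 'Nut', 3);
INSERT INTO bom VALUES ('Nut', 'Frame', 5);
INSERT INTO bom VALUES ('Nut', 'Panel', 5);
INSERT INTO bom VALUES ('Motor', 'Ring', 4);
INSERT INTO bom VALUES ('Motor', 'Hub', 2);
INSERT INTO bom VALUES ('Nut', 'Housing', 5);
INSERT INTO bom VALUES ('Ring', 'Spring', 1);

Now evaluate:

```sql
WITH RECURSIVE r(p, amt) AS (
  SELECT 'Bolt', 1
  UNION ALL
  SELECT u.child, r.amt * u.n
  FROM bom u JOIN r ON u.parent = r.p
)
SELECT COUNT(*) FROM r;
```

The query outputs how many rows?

10

Base: (Bolt, amt=1).
Iteration 1: components of {Bolt} -> Motor = 1*4 = 4, Nut = 1*3 = 3.
Iteration 2: components of {Motor,Nut} -> Frame = 3*5 = 15, Housing = 3*5 = 15, Hub = 4*2 = 8, Panel = 3*5 = 15, Ring = 4*4 = 16, Shaft = 4*5 = 20.
Iteration 3: components of {Frame,Housing,Hub,Panel,Ring,Shaft} -> Spring = 16*1 = 16.
Iteration 4: no further components; recursion stops.
Total rows emitted: 10.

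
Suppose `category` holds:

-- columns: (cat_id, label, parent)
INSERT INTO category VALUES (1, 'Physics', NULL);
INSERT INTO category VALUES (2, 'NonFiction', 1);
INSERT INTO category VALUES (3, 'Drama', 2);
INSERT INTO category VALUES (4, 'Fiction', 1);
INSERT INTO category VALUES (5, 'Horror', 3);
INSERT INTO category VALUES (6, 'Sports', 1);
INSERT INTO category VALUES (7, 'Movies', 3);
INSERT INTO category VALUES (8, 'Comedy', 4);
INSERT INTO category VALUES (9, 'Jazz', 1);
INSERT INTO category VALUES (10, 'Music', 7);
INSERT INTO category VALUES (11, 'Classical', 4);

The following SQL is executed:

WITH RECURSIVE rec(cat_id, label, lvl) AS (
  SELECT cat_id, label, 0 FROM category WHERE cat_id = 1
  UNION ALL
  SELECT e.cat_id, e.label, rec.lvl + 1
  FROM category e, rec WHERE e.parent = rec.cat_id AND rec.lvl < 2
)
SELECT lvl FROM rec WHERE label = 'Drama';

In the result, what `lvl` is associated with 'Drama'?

Base: cat_id=1 (Physics) at lvl 0.
Iteration 1: rows with parent in {1} -> NonFiction (id 2, lvl 1), Fiction (id 4, lvl 1), Sports (id 6, lvl 1), Jazz (id 9, lvl 1).
Iteration 2: rows with parent in {2,4,6,9} -> Drama (id 3, lvl 2), Comedy (id 8, lvl 2), Classical (id 11, lvl 2).
Iteration 3: lvl < 2 fails for all current rows; recursion stops.

2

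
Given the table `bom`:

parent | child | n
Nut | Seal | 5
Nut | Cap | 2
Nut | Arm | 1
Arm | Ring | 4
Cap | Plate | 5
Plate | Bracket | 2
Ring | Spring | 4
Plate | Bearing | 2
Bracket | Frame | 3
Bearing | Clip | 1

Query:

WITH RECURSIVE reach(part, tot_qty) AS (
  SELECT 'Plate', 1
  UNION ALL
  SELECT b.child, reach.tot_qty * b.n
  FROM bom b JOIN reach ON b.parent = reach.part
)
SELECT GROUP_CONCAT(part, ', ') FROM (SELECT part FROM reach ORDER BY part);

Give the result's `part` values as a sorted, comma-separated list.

Base: (Plate, tot_qty=1).
Iteration 1: components of {Plate} -> Bearing = 1*2 = 2, Bracket = 1*2 = 2.
Iteration 2: components of {Bearing,Bracket} -> Clip = 2*1 = 2, Frame = 2*3 = 6.
Iteration 3: no further components; recursion stops.

Bearing, Bracket, Clip, Frame, Plate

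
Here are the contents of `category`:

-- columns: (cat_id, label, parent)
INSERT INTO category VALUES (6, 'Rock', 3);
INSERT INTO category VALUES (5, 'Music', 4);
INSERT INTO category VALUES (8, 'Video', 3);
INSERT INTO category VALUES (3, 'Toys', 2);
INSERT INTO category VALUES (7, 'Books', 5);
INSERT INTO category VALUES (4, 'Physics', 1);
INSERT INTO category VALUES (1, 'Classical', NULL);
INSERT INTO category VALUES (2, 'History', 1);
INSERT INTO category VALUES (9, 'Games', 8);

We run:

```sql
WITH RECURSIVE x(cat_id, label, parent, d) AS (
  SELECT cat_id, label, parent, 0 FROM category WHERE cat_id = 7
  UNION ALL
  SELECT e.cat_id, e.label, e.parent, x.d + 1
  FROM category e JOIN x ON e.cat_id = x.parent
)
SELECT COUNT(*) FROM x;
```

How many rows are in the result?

4

Base: cat_id=7 (Books), parent=5, d 0.
Iteration 1: join on cat_id=5 -> Music (id 5, parent=4, d 1).
Iteration 2: join on cat_id=4 -> Physics (id 4, parent=1, d 2).
Iteration 3: join on cat_id=1 -> Classical (id 1, parent=NULL, d 3).
Iteration 4: parent is NULL; no match; recursion stops.
Total rows emitted: 4.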